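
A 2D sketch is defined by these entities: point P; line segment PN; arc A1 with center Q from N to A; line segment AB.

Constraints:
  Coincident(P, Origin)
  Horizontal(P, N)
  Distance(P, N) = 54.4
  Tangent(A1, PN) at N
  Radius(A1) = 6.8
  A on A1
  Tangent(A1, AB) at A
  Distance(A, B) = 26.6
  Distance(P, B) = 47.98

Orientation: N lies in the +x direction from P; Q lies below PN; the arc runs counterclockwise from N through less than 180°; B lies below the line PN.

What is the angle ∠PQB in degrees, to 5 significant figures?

61.047°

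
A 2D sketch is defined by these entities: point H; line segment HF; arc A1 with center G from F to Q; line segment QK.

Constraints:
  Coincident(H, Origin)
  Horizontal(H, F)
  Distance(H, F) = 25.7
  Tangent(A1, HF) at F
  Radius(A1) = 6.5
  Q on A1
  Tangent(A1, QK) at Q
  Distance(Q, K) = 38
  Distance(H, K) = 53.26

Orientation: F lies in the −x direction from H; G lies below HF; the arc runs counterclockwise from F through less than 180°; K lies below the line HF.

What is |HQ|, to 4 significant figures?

32.95

Checks: |GQ| = 6.500 ✓; ∠(GQ, QK) = 90.00° ✓; |QK| = 38.00 ✓; |HK| = 53.26 ✓.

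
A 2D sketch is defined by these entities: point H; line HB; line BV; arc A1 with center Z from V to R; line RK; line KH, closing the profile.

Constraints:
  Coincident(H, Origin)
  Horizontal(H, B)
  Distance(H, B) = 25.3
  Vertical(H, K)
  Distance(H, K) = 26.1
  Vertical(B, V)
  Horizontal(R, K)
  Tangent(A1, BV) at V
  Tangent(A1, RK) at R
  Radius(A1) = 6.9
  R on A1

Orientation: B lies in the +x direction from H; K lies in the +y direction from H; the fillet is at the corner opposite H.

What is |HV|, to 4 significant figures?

31.76

The virtual corner opposite H is at (25.30, 26.10). The tangent condition forces ZV to be normal to BV and since A1 is tangent to RK there, ZR ⟂ RK, with radius 6.9, so the center Z sits 6.9 in from both sides at Z = (18.40, 19.20). That places the tangent points at V = (25.30, 19.20) on BV and R = (18.40, 26.10) on RK. Then |HV| = |V − H| = 31.76.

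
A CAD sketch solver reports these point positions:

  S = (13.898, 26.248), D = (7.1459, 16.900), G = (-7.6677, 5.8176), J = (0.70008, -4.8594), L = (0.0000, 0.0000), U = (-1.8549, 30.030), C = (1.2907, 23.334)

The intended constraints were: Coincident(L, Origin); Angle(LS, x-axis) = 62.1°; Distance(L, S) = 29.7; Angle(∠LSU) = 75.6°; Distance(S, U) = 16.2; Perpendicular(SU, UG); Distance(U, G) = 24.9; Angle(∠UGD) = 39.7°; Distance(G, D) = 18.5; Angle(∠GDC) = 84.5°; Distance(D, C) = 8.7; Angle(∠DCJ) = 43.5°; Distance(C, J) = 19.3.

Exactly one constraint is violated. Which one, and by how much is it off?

Distance(C, J) = 19.3 — off by 8.90.

L = (0.00, 0.00) ✓; LS at 62.10° ✓; |LS| = 29.70 ✓; ∠LSU = 75.60° ✓; |SU| = 16.20 ✓; ∠(SU, UG) = 90.00° ✓; |UG| = 24.90 ✓; ∠UGD = 39.70° ✓; |GD| = 18.50 ✓; ∠GDC = 84.50° ✓; |DC| = 8.699 ✓; ∠DCJ = 43.50° ✓; |CJ| = 28.20 ✗.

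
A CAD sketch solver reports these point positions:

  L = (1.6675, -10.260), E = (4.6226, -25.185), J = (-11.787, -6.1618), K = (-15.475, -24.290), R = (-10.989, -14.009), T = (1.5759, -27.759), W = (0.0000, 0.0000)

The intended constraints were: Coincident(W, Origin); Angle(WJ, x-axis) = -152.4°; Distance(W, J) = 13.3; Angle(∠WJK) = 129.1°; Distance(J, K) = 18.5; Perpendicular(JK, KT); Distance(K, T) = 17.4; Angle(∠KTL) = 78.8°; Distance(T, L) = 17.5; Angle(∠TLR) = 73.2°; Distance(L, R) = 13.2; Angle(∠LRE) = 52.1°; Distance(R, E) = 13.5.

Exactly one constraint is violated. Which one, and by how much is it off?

Distance(R, E) = 13.5 — off by 5.70.

W = (0.00, 0.00) ✓; WJ at -152.4° ✓; |WJ| = 13.30 ✓; ∠WJK = 129.1° ✓; |JK| = 18.50 ✓; ∠(JK, KT) = 90.00° ✓; |KT| = 17.40 ✓; ∠KTL = 78.80° ✓; |TL| = 17.50 ✓; ∠TLR = 73.20° ✓; |LR| = 13.20 ✓; ∠LRE = 52.10° ✓; |RE| = 19.20 ✗.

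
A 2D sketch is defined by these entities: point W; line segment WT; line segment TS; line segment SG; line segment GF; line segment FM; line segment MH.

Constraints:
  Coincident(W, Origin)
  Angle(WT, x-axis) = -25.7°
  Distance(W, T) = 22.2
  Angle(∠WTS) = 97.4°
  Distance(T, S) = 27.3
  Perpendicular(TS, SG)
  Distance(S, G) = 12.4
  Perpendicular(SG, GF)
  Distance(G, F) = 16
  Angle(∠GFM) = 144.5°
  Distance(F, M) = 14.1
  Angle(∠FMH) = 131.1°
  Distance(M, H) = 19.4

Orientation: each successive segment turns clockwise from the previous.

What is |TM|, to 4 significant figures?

4.216

W is at the origin; WT runs at -25.7° with length 22.2, so T = (20.00, -9.627). ∠WTS = 97.4° gives TS at -108.3° from the x-axis; with |TS| = 27.3, S = (11.43, -35.55). TS ⟂ SG, so SG runs at 161.7°; with |SG| = 12.4, G = (-0.3410, -31.65). The perpendicularity gives GF at right angles to SG, so GF runs at 71.70°; with |GF| = 16.0, F = (4.683, -16.46). ∠GFM = 144.5° gives FM at 36.20° from the x-axis; with |FM| = 14.1, M = (16.06, -8.135). Then |TM| = |M − T| = 4.216.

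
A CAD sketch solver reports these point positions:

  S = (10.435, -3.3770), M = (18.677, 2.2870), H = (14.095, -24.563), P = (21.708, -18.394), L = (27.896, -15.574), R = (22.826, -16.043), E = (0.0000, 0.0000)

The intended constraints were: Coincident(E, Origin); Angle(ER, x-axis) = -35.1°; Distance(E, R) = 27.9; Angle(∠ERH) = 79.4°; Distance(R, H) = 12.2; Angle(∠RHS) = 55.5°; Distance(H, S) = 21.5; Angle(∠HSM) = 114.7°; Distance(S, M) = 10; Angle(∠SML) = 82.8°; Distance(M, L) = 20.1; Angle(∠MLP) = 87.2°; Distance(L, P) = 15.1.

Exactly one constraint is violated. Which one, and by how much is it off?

Distance(L, P) = 15.1 — off by 8.30.

E = (0.00, 0.00) ✓; ER at -35.10° ✓; |ER| = 27.90 ✓; ∠ERH = 79.40° ✓; |RH| = 12.20 ✓; ∠RHS = 55.50° ✓; |HS| = 21.50 ✓; ∠HSM = 114.7° ✓; |SM| = 10.00 ✓; ∠SML = 82.80° ✓; |ML| = 20.10 ✓; ∠MLP = 87.20° ✓; |LP| = 6.800 ✗.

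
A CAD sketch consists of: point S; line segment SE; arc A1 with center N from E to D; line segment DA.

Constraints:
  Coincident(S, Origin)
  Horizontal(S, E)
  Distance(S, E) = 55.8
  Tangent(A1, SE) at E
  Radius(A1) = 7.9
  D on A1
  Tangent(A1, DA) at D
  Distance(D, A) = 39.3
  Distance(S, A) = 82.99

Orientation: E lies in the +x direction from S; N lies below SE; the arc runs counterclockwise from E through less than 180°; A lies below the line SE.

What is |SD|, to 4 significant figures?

50.47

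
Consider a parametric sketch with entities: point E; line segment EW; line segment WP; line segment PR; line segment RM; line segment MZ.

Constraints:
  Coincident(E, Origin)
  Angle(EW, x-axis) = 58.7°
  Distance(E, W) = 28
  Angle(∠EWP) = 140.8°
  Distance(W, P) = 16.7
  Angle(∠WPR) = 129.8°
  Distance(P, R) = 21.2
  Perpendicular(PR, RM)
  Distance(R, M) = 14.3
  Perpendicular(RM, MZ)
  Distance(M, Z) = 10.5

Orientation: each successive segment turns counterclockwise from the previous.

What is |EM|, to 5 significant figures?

41.708

∠WPR = 129.8° gives PR at 148.10° from the x-axis; with |PR| = 21.2, R = (-5.7470, 51.669). The perpendicularity gives RM at right angles to PR, so RM runs at -121.90°; with |RM| = 14.3, M = (-13.304, 39.529). Then |EM| = |M − E| = 41.708.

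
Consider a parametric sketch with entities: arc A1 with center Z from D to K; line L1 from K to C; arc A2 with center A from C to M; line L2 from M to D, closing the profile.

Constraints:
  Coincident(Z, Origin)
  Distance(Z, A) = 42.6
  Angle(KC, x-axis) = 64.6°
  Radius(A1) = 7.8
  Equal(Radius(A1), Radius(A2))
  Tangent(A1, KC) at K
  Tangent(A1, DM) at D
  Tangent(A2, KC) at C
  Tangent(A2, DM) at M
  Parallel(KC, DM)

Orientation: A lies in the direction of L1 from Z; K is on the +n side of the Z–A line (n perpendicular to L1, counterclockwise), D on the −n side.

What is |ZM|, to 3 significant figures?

43.3

Tangency of A1 to both parallel lines with radius 7.8 puts K and D at Z ± 7.8·n: K = (-7.05, 3.35), D = (7.05, -3.35). Equal radii place C and M the same way about A: C = A + 7.8·n = (11.2, 41.8), M = A − 7.8·n = (25.3, 35.1). Then |ZM| = |M − Z| = 43.3.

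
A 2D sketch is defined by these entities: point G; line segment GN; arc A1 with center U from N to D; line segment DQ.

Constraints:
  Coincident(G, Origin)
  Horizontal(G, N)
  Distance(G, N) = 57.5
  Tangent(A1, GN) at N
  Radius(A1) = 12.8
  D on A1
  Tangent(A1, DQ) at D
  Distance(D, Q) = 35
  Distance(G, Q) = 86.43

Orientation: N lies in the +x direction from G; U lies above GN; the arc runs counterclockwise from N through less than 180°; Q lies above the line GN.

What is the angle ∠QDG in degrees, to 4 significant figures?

103.5°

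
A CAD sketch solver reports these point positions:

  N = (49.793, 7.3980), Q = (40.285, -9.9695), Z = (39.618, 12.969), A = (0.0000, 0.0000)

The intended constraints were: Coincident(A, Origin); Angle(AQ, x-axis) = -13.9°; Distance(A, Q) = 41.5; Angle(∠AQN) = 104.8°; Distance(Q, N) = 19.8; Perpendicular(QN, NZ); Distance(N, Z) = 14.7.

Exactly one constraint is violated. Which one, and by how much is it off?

Distance(N, Z) = 14.7 — off by 3.10.

A = (0.00, 0.00) ✓; AQ at -13.90° ✓; |AQ| = 41.50 ✓; ∠AQN = 104.8° ✓; |QN| = 19.80 ✓; ∠(QN, NZ) = 90.00° ✓; |NZ| = 11.60 ✗.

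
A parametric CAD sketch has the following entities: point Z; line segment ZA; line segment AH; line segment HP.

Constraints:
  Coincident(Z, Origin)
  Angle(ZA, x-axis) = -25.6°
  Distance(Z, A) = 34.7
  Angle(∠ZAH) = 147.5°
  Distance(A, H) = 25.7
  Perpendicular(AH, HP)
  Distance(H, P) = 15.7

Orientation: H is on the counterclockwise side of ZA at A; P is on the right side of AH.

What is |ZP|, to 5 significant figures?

64.813

∠ZAH = 147.5°, so AH runs at -25.6° + (180° − 147.5°) = 6.9000° from the x-axis; with |AH| = 25.7, H = A + 25.7·(cos 6.9000°, sin 6.9000°) = (56.807, -11.906). The perpendicularity gives HP at right angles to AH; with |HP| = 15.7 on the right of AH, P = H + 15.7·(0.12014, -0.99276) = (58.694, -27.492). Then |ZP| = |P − Z| = 64.813.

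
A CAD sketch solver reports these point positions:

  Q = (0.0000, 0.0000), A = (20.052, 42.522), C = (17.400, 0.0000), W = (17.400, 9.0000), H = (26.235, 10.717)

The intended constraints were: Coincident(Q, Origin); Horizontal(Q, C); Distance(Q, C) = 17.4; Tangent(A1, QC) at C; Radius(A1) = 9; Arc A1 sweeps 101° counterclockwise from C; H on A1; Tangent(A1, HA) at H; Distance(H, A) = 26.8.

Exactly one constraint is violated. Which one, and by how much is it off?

Distance(H, A) = 26.8 — off by 5.60.

Q = (0.00, 0.00) ✓; Q.y = 0.00, C.y = 0.00 ✓; |QC| = 17.40 ✓; ∠(WC, CQ) = 90.00° ✓; |WC| = 9.000 ✓; bearing(W→H) − bearing(W→C) = 101.0° ✓; |WH| = 9.000 ✓; ∠(WH, HA) = 90.00° ✓; |HA| = 32.40 ✗.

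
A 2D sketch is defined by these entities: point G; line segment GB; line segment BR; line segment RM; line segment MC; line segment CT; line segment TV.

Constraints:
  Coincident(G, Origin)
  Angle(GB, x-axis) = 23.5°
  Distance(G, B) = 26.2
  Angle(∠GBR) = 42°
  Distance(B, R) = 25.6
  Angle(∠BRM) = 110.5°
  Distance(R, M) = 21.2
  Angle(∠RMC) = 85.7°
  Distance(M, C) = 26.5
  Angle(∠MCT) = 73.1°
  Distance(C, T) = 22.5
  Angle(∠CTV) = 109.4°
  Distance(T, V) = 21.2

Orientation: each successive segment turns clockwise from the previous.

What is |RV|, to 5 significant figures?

3.1017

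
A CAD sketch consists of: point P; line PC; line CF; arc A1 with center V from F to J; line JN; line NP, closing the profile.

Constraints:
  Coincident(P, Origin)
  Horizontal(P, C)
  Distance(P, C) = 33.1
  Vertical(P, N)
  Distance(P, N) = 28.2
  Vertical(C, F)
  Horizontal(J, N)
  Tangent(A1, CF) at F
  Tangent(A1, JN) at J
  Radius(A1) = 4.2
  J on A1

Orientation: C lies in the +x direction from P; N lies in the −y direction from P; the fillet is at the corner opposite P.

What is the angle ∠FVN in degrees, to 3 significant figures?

172°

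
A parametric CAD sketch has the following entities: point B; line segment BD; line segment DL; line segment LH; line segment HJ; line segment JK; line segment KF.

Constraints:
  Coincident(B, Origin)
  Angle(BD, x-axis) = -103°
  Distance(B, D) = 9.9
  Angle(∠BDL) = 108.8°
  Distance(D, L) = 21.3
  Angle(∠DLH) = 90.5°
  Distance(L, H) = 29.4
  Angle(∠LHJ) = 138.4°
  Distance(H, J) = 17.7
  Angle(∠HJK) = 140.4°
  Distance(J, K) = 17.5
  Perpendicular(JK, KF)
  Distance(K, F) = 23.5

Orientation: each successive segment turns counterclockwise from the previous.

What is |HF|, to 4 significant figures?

33.45

B is at the origin; BD runs at -103.0° with length 9.9, so D = (-2.227, -9.646). ∠BDL = 108.8° gives DL at -31.80° from the x-axis; with |DL| = 21.3, L = (15.88, -20.87). ∠DLH = 90.5° gives LH at 57.70° from the x-axis; with |LH| = 29.4, H = (31.59, 3.980). ∠LHJ = 138.4° gives HJ at 99.30° from the x-axis; with |HJ| = 17.7, J = (28.73, 21.45). ∠HJK = 140.4° gives JK at 138.9° from the x-axis; with |JK| = 17.5, K = (15.54, 32.95). JK ⟂ KF, so KF runs at -131.1°; with |KF| = 23.5, F = (0.08959, 15.24). Then |HF| = |F − H| = 33.45.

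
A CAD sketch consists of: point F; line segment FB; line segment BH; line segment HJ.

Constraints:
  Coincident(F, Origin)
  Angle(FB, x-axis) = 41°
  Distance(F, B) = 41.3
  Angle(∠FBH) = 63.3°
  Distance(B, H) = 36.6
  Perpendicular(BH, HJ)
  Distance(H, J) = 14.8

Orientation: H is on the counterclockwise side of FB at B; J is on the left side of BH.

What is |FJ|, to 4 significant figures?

28.53

∠FBH = 63.3°, so BH runs at 41.0° + (180° − 63.3°) = 157.7° from the x-axis; with |BH| = 36.6, H = B + 36.6·(cos 157.7°, sin 157.7°) = (-2.693, 40.98). The perpendicularity gives HJ at right angles to BH; with |HJ| = 14.8 on the left of BH, J = H + 14.8·(-0.3795, -0.9252) = (-8.309, 27.29). Then |FJ| = |J − F| = 28.53.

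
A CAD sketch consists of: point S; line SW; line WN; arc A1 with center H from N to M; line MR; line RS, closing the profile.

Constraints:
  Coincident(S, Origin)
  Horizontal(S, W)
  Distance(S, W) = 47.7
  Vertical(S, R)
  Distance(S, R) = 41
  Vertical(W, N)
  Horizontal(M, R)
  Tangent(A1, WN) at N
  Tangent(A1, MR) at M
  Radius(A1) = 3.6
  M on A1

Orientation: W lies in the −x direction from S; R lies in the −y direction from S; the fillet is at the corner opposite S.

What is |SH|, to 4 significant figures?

57.82

S is at the origin; S and W share the same y with |SW| = 47.7 and W on the −x side, so W = (-47.70, 0.000). SR is vertical with |SR| = 41.0 and R on the −y side, so R = (0.000, -41.00). The virtual corner opposite S is at (-47.70, -41.00). Since A1 is tangent to WN there, HN ⟂ WN and A1 meets MR tangentially, so HM is at right angles to MR, with radius 3.6, so the center H sits 3.6 in from both sides at H = (-44.10, -37.40). Then |SH| = |H − S| = 57.82.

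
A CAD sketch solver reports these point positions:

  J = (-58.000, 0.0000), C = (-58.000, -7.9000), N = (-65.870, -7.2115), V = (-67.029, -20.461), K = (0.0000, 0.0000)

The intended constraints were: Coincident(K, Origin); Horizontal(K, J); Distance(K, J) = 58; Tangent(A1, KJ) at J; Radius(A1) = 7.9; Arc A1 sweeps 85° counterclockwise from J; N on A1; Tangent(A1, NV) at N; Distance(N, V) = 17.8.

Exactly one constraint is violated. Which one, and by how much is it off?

Distance(N, V) = 17.8 — off by 4.50.

K = (0.00, 0.00) ✓; K.y = 0.00, J.y = 0.00 ✓; |KJ| = 58.00 ✓; ∠(CJ, JK) = 90.00° ✓; |CJ| = 7.900 ✓; bearing(C→N) − bearing(C→J) = 85.00° ✓; |CN| = 7.900 ✓; ∠(CN, NV) = 90.00° ✓; |NV| = 13.30 ✗.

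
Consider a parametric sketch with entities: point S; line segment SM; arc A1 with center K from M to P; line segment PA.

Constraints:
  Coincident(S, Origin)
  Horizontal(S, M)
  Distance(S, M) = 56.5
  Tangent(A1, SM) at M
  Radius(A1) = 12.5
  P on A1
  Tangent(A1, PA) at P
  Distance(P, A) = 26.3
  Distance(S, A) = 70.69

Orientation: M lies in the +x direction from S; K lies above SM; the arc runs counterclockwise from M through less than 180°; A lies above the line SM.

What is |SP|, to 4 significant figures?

70.15

S is at the origin; SM is horizontal with |SM| = 56.5 and M on the +x side, so M = (56.50, 0.000). Tangency of A1 to SM means the radius KM is perpendicular to SM, so K = M + (0, 12.5) = (56.50, 12.50). Since KP ⟂ PA (tangency), |KA| = √(12.5² + 26.3²) = 29.12 regardless of where P sits on A1. So A lies on both circle(S, 70.69) and circle(K, 29.12); the above-SM intersection is A = (57.14, 41.61). P is the foot of the tangent from A: P = (67.91, 17.61).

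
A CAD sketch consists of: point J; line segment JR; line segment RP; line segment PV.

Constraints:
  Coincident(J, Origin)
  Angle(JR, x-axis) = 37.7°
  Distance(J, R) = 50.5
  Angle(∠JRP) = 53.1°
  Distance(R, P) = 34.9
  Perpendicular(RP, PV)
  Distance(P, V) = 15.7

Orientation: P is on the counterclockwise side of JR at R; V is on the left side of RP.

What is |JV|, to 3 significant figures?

25.1

J is at the origin; JR runs at 37.7° with length 50.5, so R = 50.5·(cos 37.7°, sin 37.7°) = (40.0, 30.9). ∠JRP = 53.1°, so RP runs at 37.7° + (180° − 53.1°) = 165° from the x-axis; with |RP| = 34.9, P = R + 34.9·(cos 165°, sin 165°) = (6.31, 40.2). RP ⟂ PV; with |PV| = 15.7 on the left of RP, V = P + 15.7·(-0.266, -0.964) = (2.14, 25.0). Then |JV| = |V − J| = 25.1.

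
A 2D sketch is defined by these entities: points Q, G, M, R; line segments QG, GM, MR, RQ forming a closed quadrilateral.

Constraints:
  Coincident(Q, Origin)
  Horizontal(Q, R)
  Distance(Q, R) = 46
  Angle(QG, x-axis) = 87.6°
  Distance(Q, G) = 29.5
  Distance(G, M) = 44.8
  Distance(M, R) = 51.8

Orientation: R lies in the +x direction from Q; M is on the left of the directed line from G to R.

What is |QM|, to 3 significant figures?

65.4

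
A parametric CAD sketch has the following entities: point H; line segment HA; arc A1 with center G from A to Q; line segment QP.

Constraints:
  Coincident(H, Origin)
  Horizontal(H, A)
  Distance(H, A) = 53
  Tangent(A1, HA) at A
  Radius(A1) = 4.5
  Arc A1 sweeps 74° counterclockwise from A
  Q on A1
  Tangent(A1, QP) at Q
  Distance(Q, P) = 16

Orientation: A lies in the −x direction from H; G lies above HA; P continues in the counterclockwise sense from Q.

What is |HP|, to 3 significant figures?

48.0

H is at the origin; HA is horizontal with |HA| = 53.0 and A on the −x side, so A = (-53.0, 0.00). A1 meets HA tangentially, so GA is at right angles to HA, so G = A + (0, 4.5) = (-53.0, 4.50). On A1, A sits at bearing -90° from G; a 74° counterclockwise sweep puts Q at bearing -16°, so Q = G + 4.5·(cos -16°, sin -16°) = (-48.7, 3.26). A1 meets QP tangentially, so GQ is at right angles to QP, so QP runs along (−sin -16°, cos -16°); with |QP| = 16.0, P = (-44.3, 18.6). Then |HP| = |P − H| = 48.0.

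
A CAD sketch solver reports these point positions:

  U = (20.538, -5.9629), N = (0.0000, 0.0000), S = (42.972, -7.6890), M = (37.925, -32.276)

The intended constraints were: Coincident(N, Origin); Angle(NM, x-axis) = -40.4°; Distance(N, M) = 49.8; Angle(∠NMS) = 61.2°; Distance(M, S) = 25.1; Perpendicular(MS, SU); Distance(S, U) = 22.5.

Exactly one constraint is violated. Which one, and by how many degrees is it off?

Perpendicular(MS, SU) — off by 7.20°.

N = (0.00, 0.00) ✓; NM at -40.40° ✓; |NM| = 49.80 ✓; ∠NMS = 61.20° ✓; |MS| = 25.10 ✓; ∠(MS, SU) = 97.20° ✗; |SU| = 22.50 ✓.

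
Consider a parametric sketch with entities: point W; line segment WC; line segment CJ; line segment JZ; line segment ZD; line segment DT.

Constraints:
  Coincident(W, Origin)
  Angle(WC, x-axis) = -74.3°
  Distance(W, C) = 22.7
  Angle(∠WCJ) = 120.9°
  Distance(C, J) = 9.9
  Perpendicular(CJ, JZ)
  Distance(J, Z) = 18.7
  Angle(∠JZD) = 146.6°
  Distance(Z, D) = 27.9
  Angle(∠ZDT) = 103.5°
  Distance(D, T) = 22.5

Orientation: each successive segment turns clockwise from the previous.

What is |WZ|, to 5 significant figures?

21.571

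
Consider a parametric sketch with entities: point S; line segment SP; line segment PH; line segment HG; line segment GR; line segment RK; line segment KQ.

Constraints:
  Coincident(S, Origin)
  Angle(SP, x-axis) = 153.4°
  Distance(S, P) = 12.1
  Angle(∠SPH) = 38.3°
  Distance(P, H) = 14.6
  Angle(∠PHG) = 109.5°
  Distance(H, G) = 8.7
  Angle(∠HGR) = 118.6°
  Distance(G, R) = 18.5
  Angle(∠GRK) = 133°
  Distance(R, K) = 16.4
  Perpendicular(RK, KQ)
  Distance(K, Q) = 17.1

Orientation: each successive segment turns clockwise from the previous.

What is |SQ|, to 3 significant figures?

21.2

S is at the origin; SP runs at 153.4° with length 12.1, so P = (-10.8, 5.42). ∠SPH = 38.3° gives PH at 11.7° from the x-axis; with |PH| = 14.6, H = (3.48, 8.38). ∠PHG = 109.5° gives HG at -58.8° from the x-axis; with |HG| = 8.7, G = (7.98, 0.937). ∠HGR = 118.6° gives GR at -120° from the x-axis; with |GR| = 18.5, R = (-1.32, -15.1). ∠GRK = 133.0° gives RK at -167° from the x-axis; with |RK| = 16.4, K = (-17.3, -18.7). RK ⟂ KQ, so KQ runs at 103°; with |KQ| = 17.1, Q = (-21.1, -2.01). Then |SQ| = |Q − S| = 21.2.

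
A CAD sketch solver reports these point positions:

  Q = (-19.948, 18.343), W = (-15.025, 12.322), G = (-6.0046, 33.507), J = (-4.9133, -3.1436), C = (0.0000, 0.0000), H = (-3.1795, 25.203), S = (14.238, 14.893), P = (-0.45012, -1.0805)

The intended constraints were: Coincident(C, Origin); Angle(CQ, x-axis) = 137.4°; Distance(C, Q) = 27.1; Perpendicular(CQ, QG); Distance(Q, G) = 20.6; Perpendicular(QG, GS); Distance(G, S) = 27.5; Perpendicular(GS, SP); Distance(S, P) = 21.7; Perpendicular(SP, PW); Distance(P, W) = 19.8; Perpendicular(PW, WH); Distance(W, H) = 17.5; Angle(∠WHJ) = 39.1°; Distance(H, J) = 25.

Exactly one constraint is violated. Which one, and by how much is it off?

Distance(H, J) = 25 — off by 3.40.

C = (0.00, 0.00) ✓; CQ at 137.4° ✓; |CQ| = 27.10 ✓; ∠(CQ, QG) = 90.00° ✓; |QG| = 20.60 ✓; ∠(QG, GS) = 90.00° ✓; |GS| = 27.50 ✓; ∠(GS, SP) = 90.00° ✓; |SP| = 21.70 ✓; ∠(SP, PW) = 90.00° ✓; |PW| = 19.80 ✓; ∠(PW, WH) = 90.00° ✓; |WH| = 17.50 ✓; ∠WHJ = 39.10° ✓; |HJ| = 28.40 ✗.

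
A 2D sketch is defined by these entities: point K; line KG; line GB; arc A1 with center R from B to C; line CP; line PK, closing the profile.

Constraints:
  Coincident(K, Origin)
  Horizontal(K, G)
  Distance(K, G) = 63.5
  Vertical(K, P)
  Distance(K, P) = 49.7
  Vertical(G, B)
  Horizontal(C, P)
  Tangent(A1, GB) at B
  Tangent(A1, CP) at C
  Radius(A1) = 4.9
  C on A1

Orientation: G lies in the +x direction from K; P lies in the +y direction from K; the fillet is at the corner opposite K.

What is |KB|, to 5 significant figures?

77.713

K is at the origin; KG is horizontal with |KG| = 63.5 and G on the +x side, so G = (63.500, 0.0000). K and P share the same x with |KP| = 49.7 and P on the +y side, so P = (0.0000, 49.700). The virtual corner opposite K is at (63.500, 49.700). Since A1 is tangent to GB there, RB ⟂ GB and A1 meets CP tangentially, so RC is at right angles to CP, with radius 4.9, so the center R sits 4.9 in from both sides at R = (58.600, 44.800). That places the tangent points at B = (63.500, 44.800) on GB and C = (58.600, 49.700) on CP. Then |KB| = |B − K| = 77.713.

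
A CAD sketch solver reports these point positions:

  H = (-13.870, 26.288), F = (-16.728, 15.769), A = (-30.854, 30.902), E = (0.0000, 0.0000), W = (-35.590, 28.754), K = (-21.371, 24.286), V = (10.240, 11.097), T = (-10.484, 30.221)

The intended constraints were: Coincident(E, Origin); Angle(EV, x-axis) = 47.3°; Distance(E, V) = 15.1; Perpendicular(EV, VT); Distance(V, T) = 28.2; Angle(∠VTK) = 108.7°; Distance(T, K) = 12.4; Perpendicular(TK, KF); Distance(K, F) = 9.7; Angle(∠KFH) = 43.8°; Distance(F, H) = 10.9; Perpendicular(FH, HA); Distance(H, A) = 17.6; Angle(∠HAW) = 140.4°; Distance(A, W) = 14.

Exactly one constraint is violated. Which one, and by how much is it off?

Distance(A, W) = 14 — off by 8.80.

E = (0.00, 0.00) ✓; EV at 47.30° ✓; |EV| = 15.10 ✓; ∠(EV, VT) = 90.00° ✓; |VT| = 28.20 ✓; ∠VTK = 108.7° ✓; |TK| = 12.40 ✓; ∠(TK, KF) = 90.00° ✓; |KF| = 9.700 ✓; ∠KFH = 43.80° ✓; |FH| = 10.90 ✓; ∠(FH, HA) = 90.00° ✓; |HA| = 17.60 ✓; ∠HAW = 140.4° ✓; |AW| = 5.200 ✗.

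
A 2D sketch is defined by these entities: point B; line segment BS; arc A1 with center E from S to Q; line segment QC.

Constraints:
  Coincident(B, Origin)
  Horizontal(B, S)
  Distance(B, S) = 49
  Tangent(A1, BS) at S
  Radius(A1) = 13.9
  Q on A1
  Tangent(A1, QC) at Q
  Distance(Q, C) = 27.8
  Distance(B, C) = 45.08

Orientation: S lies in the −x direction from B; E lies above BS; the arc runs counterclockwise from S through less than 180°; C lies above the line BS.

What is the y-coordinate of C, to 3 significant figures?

36.0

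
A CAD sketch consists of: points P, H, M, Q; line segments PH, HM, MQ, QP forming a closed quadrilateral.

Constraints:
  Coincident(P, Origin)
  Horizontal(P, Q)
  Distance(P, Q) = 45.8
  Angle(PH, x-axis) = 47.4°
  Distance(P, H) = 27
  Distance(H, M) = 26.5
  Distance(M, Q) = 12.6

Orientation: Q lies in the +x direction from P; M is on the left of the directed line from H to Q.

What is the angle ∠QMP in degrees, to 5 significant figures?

83.693°

Checks: |HM| = 26.50 ✓; |MQ| = 12.60 ✓.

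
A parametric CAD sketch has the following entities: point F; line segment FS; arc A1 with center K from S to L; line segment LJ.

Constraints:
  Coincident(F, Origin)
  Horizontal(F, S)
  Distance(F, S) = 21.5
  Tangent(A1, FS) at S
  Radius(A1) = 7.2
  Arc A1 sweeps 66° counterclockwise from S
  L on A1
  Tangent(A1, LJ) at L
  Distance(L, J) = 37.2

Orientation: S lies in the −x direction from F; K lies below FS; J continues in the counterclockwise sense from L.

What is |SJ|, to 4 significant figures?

43.99

F is at the origin; FS is horizontal with |FS| = 21.5 and S on the −x side, so S = (-21.50, 0.000). Tangency of A1 to FS means the radius KS is perpendicular to FS, so K = S + (0, -7.2) = (-21.50, -7.200). On A1, S sits at bearing 90° from K; a 66° counterclockwise sweep puts L at bearing 156°, so L = K + 7.2·(cos 156°, sin 156°) = (-28.08, -4.271). A1 meets LJ tangentially, so KL is at right angles to LJ, so LJ runs along (−sin 156°, cos 156°); with |LJ| = 37.2, J = (-43.21, -38.26). Then |SJ| = |J − S| = 43.99.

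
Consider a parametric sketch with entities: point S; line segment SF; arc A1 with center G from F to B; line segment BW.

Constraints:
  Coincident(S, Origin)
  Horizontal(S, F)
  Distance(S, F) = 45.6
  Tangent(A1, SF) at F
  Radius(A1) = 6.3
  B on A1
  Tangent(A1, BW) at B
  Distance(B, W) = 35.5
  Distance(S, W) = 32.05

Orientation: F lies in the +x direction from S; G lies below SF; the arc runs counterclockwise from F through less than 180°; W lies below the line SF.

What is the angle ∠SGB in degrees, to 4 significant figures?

36.04°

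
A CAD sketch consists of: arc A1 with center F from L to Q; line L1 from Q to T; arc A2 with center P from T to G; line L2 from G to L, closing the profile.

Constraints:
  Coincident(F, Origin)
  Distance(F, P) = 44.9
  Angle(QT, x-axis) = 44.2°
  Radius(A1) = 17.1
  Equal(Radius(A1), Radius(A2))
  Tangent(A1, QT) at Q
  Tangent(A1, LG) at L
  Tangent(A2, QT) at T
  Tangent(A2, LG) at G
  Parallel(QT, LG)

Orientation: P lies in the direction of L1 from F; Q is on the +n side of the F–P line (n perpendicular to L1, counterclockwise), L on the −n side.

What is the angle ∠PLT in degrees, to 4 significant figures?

16.45°

The slot axis is L1's direction at 44.2°, so u = (cos 44.2°, sin 44.2°) = (0.7169, 0.6972) and n = (−sin 44.2°, cos 44.2°) = (-0.6972, 0.7169). F is at the origin and P lies 44.9 along u from F, so P = 44.9·u = (32.19, 31.30). Tangency of A1 to both parallel lines with radius 17.1 puts Q and L at F ± 17.1·n: Q = (-11.92, 12.26), L = (11.92, -12.26). Equal radii place T and G the same way about P: T = P + 17.1·n = (20.27, 43.56), G = P − 17.1·n = (44.11, 19.04). Then cos ∠PLT = LP·LT / (|LP||LT|), giving 16.45°.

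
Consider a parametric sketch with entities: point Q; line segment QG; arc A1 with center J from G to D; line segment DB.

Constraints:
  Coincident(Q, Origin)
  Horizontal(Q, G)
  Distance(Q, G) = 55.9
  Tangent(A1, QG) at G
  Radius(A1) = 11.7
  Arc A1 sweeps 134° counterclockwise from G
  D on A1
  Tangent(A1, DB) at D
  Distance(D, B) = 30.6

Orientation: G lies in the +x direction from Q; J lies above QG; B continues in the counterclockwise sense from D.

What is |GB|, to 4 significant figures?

43.77

Q is at the origin; QG is horizontal with |QG| = 55.9 and G on the +x side, so G = (55.90, 0.000). A1 meets QG tangentially, so JG is at right angles to QG, so J = G + (0, 11.7) = (55.90, 11.70). On A1, G sits at bearing -90° from J; a 134° counterclockwise sweep puts D at bearing 44°, so D = J + 11.7·(cos 44°, sin 44°) = (64.32, 19.83). Tangency of A1 to DB means the radius JD is perpendicular to DB, so DB runs along (−sin 44°, cos 44°); with |DB| = 30.6, B = (43.06, 41.84). Then |GB| = |B − G| = 43.77.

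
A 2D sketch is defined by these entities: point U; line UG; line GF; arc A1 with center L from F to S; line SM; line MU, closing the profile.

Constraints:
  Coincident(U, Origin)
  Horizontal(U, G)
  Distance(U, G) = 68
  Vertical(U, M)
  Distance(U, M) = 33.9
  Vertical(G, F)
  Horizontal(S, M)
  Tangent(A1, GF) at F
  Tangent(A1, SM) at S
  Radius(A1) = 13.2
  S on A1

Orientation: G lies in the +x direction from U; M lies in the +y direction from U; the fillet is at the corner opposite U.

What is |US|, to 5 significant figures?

64.438

U is at the origin; UG is horizontal with |UG| = 68.0 and G on the +x side, so G = (68.000, 0.0000). U and M share the same x with |UM| = 33.9 and M on the +y side, so M = (0.0000, 33.900). The virtual corner opposite U is at (68.000, 33.900). The tangent condition forces LF to be normal to GF and A1 meets SM tangentially, so LS is at right angles to SM, with radius 13.2, so the center L sits 13.2 in from both sides at L = (54.800, 20.700). That places the tangent points at F = (68.000, 20.700) on GF and S = (54.800, 33.900) on SM. Then |US| = |S − U| = 64.438.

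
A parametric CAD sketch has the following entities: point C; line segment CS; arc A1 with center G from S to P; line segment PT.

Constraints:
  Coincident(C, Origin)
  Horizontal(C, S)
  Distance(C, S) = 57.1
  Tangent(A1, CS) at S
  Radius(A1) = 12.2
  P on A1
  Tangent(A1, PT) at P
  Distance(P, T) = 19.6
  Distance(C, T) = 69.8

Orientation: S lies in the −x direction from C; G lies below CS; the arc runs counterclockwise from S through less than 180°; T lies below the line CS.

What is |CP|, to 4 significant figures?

70.38

C is at the origin; C and S share the same y with |CS| = 57.1 and S on the −x side, so S = (-57.10, 0.000). Since A1 is tangent to CS there, GS ⟂ CS, so G = S + (0, -12.2) = (-57.10, -12.20). Since GP ⟂ PT (tangency), |GT| = √(12.2² + 19.6²) = 23.09 regardless of where P sits on A1. So T lies on both circle(C, 69.8) and circle(G, 23.09); the below-CS intersection is T = (-60.36, -35.06). P is the foot of the tangent from T: P = (-68.26, -17.12).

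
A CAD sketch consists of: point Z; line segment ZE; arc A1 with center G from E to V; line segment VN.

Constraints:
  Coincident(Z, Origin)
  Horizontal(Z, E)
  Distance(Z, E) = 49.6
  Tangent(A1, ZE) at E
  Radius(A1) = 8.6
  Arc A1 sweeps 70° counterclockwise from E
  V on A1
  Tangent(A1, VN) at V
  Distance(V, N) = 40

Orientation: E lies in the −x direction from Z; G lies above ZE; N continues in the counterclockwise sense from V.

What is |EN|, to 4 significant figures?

48.41

Z is at the origin; ZE is horizontal with |ZE| = 49.6 and E on the −x side, so E = (-49.60, 0.000). The tangent condition forces GE to be normal to ZE, so G = E + (0, 8.6) = (-49.60, 8.600). On A1, E sits at bearing -90° from G; a 70° counterclockwise sweep puts V at bearing -20°, so V = G + 8.6·(cos -20°, sin -20°) = (-41.52, 5.659). Since A1 is tangent to VN there, GV ⟂ VN, so VN runs along (−sin -20°, cos -20°); with |VN| = 40.0, N = (-27.84, 43.25). Then |EN| = |N − E| = 48.41.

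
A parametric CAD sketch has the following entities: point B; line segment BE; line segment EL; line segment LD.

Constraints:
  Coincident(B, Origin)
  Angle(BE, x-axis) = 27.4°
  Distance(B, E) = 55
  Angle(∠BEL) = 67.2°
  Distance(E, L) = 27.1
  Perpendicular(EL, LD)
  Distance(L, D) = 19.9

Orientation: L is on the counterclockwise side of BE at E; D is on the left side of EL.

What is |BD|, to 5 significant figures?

31.341

B is at the origin; BE runs at 27.4° with length 55.0, so E = 55.0·(cos 27.4°, sin 27.4°) = (48.830, 25.311). ∠BEL = 67.2°, so EL runs at 27.4° + (180° − 67.2°) = 140.20° from the x-axis; with |EL| = 27.1, L = E + 27.1·(cos 140.20°, sin 140.20°) = (28.009, 42.658). EL is perpendicular to LD; with |LD| = 19.9 on the left of EL, D = L + 19.9·(-0.64011, -0.76828) = (15.271, 27.369). Then |BD| = |D − B| = 31.341.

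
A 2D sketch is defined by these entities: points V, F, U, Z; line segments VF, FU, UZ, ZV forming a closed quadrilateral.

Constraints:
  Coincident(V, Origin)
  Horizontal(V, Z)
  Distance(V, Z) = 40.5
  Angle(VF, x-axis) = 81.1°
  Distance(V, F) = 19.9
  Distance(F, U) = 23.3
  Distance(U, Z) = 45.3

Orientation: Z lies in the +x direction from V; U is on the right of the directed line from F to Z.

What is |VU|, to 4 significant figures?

5.265

Checks: |FU| = 23.30 ✓; |UZ| = 45.30 ✓.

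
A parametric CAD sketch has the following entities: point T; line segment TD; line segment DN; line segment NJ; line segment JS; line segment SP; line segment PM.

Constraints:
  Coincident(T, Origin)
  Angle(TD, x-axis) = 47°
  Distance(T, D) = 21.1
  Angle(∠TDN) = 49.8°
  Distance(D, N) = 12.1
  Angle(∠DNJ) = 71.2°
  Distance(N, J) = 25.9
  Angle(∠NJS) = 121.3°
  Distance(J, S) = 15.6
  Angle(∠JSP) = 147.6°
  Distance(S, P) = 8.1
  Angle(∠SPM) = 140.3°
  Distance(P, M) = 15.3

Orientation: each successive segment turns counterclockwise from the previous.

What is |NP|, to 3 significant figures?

40.1

T is at the origin; TD runs at 47.0° with length 21.1, so D = (14.4, 15.4). ∠TDN = 49.8° gives DN at 177° from the x-axis; with |DN| = 12.1, N = (2.30, 16.0). ∠DNJ = 71.2° gives NJ at -74.0° from the x-axis; with |NJ| = 25.9, J = (9.44, -8.87). ∠NJS = 121.3° gives JS at -15.3° from the x-axis; with |JS| = 15.6, S = (24.5, -13.0). ∠JSP = 147.6° gives SP at 17.1° from the x-axis; with |SP| = 8.1, P = (32.2, -10.6). Then |NP| = |P − N| = 40.1.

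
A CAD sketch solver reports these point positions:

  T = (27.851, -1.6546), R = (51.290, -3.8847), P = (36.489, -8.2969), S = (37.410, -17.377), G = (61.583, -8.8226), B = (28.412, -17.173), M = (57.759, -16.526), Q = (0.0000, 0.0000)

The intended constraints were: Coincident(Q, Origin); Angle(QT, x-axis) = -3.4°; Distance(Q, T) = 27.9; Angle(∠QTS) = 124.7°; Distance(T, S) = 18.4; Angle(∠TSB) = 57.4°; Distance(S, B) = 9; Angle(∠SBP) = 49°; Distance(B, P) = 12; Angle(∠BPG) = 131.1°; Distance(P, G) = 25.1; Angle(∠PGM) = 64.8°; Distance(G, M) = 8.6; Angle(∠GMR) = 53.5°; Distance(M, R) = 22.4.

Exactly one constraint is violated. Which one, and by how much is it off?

Distance(M, R) = 22.4 — off by 8.20.

Q = (0.00, 0.00) ✓; QT at -3.400° ✓; |QT| = 27.90 ✓; ∠QTS = 124.7° ✓; |TS| = 18.40 ✓; ∠TSB = 57.40° ✓; |SB| = 9.000 ✓; ∠SBP = 49.00° ✓; |BP| = 12.00 ✓; ∠BPG = 131.1° ✓; |PG| = 25.10 ✓; ∠PGM = 64.80° ✓; |GM| = 8.600 ✓; ∠GMR = 53.50° ✓; |MR| = 14.20 ✗.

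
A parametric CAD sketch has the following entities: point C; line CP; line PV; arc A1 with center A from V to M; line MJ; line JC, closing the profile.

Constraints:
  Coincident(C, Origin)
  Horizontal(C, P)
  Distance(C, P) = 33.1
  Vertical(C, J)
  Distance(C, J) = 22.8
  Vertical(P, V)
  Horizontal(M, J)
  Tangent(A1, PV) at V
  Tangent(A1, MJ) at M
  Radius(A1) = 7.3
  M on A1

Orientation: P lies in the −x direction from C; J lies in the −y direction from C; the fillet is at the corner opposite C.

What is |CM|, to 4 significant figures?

34.43

The virtual corner opposite C is at (-33.10, -22.80). Tangency of A1 to PV means the radius AV is perpendicular to PV and since A1 is tangent to MJ there, AM ⟂ MJ, with radius 7.3, so the center A sits 7.3 in from both sides at A = (-25.80, -15.50). That places the tangent points at V = (-33.10, -15.50) on PV and M = (-25.80, -22.80) on MJ. Then |CM| = |M − C| = 34.43.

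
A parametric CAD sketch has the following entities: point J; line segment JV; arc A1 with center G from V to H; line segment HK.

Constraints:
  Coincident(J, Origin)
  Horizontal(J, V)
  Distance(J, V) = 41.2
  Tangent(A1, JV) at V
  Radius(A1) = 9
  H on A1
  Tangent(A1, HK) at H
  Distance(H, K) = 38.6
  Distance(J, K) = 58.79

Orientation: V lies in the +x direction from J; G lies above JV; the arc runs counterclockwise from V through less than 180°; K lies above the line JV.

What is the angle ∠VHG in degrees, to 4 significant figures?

33.19°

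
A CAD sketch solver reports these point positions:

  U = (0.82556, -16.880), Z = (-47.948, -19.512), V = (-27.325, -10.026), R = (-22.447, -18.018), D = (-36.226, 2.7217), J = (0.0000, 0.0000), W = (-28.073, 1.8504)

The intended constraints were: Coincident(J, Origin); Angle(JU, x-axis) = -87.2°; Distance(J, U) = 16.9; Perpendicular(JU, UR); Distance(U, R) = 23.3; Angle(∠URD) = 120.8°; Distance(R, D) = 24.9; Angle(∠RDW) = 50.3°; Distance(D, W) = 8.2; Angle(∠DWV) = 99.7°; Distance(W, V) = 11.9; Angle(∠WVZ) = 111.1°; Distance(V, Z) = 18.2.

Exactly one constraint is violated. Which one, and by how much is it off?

Distance(V, Z) = 18.2 — off by 4.50.

J = (0.00, 0.00) ✓; JU at -87.20° ✓; |JU| = 16.90 ✓; ∠(JU, UR) = 90.00° ✓; |UR| = 23.30 ✓; ∠URD = 120.8° ✓; |RD| = 24.90 ✓; ∠RDW = 50.30° ✓; |DW| = 8.199 ✓; ∠DWV = 99.70° ✓; |WV| = 11.90 ✓; ∠WVZ = 111.1° ✓; |VZ| = 22.70 ✗.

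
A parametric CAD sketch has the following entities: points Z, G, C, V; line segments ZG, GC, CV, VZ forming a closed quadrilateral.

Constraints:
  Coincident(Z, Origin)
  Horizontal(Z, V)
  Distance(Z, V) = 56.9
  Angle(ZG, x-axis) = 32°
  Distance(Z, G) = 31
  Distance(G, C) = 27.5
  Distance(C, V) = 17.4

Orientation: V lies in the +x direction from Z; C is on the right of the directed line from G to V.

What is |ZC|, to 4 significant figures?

41.48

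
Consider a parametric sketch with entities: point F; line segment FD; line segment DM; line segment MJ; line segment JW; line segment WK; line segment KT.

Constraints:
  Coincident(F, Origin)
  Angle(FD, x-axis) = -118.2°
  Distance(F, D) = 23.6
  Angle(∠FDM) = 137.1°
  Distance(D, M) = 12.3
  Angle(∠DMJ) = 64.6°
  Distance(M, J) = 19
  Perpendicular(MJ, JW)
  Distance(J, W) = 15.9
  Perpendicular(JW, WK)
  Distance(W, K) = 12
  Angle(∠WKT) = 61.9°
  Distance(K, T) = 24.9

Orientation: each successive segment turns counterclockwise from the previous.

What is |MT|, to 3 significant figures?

19.7

JW ⟂ WK, so WK runs at -140°; with |WK| = 12.0, K = (-12.9, -16.0). ∠WKT = 61.9° gives KT at -21.8° from the x-axis; with |KT| = 24.9, T = (10.2, -25.3). Then |MT| = |T − M| = 19.7.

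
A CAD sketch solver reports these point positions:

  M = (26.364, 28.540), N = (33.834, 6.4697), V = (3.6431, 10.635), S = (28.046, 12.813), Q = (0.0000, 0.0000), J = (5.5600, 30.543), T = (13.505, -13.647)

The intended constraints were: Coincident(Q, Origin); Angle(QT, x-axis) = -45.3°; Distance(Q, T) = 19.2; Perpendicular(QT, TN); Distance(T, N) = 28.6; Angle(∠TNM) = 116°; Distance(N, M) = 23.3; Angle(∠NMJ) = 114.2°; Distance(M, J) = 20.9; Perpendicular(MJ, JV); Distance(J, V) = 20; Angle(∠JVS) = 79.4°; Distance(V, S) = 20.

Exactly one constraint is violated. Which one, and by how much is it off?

Distance(V, S) = 20 — off by 4.50.

Q = (0.00, 0.00) ✓; QT at -45.30° ✓; |QT| = 19.20 ✓; ∠(QT, TN) = 90.00° ✓; |TN| = 28.60 ✓; ∠TNM = 116.0° ✓; |NM| = 23.30 ✓; ∠NMJ = 114.2° ✓; |MJ| = 20.90 ✓; ∠(MJ, JV) = 90.00° ✓; |JV| = 20.00 ✓; ∠JVS = 79.40° ✓; |VS| = 24.50 ✗.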